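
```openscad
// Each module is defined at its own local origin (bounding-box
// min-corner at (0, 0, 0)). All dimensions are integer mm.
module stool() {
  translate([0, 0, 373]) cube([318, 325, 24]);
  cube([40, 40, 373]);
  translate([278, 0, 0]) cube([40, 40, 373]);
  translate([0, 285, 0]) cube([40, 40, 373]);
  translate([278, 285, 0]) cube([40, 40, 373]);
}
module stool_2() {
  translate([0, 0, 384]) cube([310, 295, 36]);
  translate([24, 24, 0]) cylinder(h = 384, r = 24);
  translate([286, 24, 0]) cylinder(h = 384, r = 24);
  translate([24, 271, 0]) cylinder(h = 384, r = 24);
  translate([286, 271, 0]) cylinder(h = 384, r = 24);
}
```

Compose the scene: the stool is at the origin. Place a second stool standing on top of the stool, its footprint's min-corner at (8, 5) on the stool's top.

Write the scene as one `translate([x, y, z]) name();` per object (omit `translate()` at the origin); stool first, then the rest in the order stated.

stool();
translate([8, 5, 397]) stool_2();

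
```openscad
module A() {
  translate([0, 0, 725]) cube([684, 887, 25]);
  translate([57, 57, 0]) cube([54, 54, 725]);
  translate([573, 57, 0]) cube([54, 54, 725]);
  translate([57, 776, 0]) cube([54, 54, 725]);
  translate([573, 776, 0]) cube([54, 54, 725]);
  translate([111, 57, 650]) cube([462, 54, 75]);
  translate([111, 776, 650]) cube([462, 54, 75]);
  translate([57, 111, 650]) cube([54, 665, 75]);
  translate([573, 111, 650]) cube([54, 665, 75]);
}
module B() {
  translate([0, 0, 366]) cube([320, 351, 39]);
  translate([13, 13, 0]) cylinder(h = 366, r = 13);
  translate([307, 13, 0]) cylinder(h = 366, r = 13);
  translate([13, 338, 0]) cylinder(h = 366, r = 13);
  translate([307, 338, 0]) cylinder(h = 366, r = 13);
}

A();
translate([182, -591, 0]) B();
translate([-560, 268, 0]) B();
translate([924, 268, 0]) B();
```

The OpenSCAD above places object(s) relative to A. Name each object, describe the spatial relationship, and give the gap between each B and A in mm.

Each stool's nearest face is 240 mm from the table's bounding box.

A is a table. B is a stool. Three stools sit around the table at the −y, −x, +x sides. The gap between each stool and the table is 240 mm.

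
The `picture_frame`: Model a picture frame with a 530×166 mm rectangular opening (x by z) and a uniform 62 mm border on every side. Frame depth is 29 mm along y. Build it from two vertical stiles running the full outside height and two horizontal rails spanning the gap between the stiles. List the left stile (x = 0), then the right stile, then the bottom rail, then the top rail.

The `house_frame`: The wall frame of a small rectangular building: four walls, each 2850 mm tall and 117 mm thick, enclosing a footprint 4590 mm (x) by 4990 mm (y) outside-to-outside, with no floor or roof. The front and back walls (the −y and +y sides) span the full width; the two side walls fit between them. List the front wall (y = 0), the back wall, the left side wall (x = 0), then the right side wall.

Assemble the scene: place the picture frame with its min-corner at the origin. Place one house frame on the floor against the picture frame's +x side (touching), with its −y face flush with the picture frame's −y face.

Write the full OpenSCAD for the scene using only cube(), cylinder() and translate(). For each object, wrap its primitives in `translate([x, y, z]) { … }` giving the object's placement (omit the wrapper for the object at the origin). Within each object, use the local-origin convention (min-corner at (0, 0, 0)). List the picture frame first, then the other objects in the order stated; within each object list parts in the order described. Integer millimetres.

cube([62, 29, 290]);
translate([592, 0, 0]) cube([62, 29, 290]);
translate([62, 0, 0]) cube([530, 29, 62]);
translate([62, 0, 228]) cube([530, 29, 62]);
translate([654, 0, 0]) {
  cube([4590, 117, 2850]);
  translate([0, 4873, 0]) cube([4590, 117, 2850]);
  translate([0, 117, 0]) cube([117, 4756, 2850]);
  translate([4473, 117, 0]) cube([117, 4756, 2850]);
}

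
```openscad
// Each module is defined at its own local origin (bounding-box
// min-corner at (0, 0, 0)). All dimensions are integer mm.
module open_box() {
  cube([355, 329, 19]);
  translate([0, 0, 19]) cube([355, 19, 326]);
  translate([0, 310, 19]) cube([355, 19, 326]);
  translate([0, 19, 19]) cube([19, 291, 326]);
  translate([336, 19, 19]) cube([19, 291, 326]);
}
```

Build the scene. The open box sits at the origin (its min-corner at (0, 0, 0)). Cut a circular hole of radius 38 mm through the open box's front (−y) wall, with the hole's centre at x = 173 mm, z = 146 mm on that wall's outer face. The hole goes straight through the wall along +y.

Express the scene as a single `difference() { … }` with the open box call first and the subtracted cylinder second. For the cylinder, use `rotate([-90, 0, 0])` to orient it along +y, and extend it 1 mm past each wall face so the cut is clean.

difference() {
  open_box();
  translate([173, -1, 146]) rotate([-90, 0, 0]) cylinder(h = 21, r = 38);
}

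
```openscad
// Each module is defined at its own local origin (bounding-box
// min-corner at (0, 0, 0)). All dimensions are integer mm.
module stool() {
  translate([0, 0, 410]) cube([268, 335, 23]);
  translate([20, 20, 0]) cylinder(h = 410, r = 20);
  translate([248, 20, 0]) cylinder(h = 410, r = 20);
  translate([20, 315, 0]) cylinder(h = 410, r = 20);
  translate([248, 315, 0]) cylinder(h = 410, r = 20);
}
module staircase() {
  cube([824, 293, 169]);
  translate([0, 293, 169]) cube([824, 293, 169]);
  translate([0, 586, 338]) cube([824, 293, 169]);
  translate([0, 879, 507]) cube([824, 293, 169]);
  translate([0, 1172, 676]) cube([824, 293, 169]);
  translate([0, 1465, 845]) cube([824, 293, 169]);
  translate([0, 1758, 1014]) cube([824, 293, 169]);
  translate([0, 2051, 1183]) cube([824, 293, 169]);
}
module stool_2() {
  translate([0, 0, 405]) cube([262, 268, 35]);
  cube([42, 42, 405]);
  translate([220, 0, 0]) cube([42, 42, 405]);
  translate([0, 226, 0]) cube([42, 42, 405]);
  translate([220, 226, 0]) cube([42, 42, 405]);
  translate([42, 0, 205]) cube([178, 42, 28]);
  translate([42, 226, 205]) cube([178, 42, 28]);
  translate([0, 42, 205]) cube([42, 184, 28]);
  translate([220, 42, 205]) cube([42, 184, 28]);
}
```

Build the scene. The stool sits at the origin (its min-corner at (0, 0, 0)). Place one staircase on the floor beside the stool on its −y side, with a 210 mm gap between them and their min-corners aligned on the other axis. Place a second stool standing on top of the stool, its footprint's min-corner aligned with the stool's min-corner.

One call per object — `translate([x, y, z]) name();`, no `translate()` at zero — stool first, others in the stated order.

stool();
translate([0, -2554, 0]) staircase();
translate([0, 0, 433]) stool_2();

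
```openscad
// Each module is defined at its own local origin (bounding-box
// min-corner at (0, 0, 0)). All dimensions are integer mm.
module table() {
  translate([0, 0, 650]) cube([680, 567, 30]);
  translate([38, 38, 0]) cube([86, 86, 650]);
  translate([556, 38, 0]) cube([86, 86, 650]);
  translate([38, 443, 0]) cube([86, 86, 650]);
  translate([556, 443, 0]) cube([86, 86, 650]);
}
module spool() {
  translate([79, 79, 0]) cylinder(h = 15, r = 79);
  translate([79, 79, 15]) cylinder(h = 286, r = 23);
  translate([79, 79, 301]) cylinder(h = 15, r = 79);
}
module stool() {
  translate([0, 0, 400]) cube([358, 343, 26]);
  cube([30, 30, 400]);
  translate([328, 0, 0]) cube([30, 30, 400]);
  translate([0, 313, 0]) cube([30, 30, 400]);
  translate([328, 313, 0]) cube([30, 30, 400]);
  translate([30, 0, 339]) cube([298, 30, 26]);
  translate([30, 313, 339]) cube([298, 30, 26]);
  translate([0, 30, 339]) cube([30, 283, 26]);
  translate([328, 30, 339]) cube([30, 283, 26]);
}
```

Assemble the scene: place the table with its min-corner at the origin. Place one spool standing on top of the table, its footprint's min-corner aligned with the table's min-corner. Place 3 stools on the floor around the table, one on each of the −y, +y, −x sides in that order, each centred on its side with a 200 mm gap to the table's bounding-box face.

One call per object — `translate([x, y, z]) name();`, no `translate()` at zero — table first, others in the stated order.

table();
translate([0, 0, 680]) spool();
translate([161, -543, 0]) stool();
translate([161, 767, 0]) stool();
translate([-558, 112, 0]) stool();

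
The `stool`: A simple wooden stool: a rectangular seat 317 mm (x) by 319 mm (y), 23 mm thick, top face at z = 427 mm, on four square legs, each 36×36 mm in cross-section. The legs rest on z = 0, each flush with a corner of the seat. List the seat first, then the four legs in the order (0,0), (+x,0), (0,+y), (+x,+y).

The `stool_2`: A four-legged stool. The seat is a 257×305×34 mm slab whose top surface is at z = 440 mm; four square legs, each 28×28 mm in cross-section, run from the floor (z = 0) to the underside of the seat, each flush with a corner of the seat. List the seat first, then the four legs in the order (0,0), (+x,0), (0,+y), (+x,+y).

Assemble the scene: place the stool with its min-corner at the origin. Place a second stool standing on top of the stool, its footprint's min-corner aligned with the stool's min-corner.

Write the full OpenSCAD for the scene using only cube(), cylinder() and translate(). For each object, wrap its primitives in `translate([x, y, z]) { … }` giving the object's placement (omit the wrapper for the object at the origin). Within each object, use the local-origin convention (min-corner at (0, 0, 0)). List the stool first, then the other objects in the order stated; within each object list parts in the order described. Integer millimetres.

translate([0, 0, 404]) cube([317, 319, 23]);
cube([36, 36, 404]);
translate([281, 0, 0]) cube([36, 36, 404]);
translate([0, 283, 0]) cube([36, 36, 404]);
translate([281, 283, 0]) cube([36, 36, 404]);
translate([0, 0, 427]) {
  translate([0, 0, 406]) cube([257, 305, 34]);
  cube([28, 28, 406]);
  translate([229, 0, 0]) cube([28, 28, 406]);
  translate([0, 277, 0]) cube([28, 28, 406]);
  translate([229, 277, 0]) cube([28, 28, 406]);
}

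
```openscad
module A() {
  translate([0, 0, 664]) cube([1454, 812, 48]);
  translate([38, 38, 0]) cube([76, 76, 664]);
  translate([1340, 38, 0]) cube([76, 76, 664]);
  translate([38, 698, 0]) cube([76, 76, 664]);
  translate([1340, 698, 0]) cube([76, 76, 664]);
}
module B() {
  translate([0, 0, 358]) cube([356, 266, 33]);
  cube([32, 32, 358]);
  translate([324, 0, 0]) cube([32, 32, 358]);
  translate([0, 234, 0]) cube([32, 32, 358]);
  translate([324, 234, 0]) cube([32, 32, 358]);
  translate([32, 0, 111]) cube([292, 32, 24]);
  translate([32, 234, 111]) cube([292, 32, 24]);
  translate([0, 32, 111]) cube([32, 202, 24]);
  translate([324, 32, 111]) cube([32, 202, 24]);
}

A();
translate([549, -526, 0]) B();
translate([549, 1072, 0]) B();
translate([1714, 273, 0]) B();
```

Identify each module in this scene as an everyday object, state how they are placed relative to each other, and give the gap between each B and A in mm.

Each stool's nearest face is 260 mm from the table's bounding box.

A is a table. B is a stool. Three stools sit around the table at the −y, +y, +x sides. The gap between each stool and the table is 260 mm.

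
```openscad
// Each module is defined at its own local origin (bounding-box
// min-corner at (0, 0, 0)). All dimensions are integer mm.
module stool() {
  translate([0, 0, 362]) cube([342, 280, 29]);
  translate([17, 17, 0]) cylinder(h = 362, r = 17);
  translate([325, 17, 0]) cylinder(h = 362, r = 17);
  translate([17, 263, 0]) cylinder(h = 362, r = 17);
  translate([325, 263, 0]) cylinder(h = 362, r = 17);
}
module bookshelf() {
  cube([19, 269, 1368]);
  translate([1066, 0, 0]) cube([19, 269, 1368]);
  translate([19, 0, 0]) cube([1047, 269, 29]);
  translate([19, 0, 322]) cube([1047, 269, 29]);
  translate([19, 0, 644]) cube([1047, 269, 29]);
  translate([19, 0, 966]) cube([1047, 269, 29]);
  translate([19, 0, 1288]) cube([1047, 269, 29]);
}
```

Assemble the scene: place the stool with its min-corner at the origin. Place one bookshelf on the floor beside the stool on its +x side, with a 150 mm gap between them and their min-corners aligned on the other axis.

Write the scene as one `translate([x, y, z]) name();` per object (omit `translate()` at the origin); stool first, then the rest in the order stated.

stool();
translate([492, 0, 0]) bookshelf();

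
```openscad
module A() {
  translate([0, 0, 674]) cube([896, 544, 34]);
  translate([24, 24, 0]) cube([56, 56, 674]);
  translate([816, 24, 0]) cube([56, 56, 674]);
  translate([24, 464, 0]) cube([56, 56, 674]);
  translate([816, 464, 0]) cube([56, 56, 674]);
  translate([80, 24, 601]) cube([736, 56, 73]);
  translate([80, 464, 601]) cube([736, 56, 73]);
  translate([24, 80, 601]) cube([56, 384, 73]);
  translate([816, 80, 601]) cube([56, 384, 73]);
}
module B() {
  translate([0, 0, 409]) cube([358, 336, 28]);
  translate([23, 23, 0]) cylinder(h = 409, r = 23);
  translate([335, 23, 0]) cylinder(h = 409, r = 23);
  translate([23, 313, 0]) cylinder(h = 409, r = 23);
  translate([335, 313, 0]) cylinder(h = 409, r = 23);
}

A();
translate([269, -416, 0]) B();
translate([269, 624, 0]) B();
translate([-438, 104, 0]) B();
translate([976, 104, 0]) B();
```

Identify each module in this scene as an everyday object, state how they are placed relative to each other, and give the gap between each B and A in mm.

Each stool's nearest face is 80 mm from the table's bounding box.

A is a table. B is a stool. Four stools sit around the table at the −y, +y, −x, +x sides. The gap between each stool and the table is 80 mm.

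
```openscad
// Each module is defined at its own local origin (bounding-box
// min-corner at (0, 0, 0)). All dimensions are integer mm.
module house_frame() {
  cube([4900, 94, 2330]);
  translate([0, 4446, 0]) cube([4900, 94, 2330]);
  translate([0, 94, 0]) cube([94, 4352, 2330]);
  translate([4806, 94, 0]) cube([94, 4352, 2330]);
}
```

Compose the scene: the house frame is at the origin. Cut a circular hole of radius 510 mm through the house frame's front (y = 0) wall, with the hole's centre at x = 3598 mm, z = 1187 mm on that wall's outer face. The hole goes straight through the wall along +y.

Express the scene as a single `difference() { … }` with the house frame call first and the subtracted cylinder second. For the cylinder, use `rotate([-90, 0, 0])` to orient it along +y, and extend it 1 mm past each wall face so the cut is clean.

difference() {
  house_frame();
  translate([3598, -1, 1187]) rotate([-90, 0, 0]) cylinder(h = 96, r = 510);
}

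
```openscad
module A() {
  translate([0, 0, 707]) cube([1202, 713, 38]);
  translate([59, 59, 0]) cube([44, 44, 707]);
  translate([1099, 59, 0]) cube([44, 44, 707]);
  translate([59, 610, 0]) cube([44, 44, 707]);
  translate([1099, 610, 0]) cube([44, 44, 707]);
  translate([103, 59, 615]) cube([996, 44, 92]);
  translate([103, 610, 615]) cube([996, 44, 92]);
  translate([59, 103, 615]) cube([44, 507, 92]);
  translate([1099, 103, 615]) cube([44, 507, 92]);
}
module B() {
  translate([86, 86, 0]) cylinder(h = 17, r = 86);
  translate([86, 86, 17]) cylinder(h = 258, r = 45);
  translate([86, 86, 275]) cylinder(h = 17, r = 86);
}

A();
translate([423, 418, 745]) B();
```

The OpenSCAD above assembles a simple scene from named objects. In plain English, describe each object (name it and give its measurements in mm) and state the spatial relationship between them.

A is a table: top 1202 mm (x) × 713 mm (y), 38 mm thick, upper face at z = 745 mm, on four 44×44 mm square legs, each inset 59 mm from the nearest pair of top edges, running from z = 0 to the bottom of the top. Four apron rails, 44 mm thick and 92 mm tall, run between adjacent legs with their top edges flush with the underside of the top and their outer faces flush with the legs' outer faces.

B is a spool: two coaxial disc flanges of radius 86 mm and thickness 17 mm, joined by a core cylinder of radius 45 mm and height 258 mm. The lower flange rests on z = 0 and the three cylinders share a vertical axis.

The spool is on top of the table.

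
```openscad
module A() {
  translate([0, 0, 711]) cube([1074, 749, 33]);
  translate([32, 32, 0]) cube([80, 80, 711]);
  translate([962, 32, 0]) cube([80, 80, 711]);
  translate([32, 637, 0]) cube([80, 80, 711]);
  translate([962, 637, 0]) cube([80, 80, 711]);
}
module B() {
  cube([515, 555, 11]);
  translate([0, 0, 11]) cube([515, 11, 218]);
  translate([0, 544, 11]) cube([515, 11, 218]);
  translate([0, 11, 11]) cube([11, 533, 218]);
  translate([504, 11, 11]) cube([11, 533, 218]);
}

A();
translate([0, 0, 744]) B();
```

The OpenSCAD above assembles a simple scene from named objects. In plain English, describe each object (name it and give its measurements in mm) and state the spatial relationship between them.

A is a table: top 1074 mm (x) × 749 mm (y), 33 mm thick, upper face at z = 744 mm, on four 80×80 mm square legs, each inset 32 mm from the nearest pair of top edges, running from z = 0 to the bottom of the top.

B is an open storage box with external size 515×555×229 mm and wall thickness 11 mm (the base is also 11 mm thick). The base covers the whole footprint; the four walls stand on the base, with the y-facing walls full-width and the x-facing walls fitting between their inner faces.

The open box is on top of the table.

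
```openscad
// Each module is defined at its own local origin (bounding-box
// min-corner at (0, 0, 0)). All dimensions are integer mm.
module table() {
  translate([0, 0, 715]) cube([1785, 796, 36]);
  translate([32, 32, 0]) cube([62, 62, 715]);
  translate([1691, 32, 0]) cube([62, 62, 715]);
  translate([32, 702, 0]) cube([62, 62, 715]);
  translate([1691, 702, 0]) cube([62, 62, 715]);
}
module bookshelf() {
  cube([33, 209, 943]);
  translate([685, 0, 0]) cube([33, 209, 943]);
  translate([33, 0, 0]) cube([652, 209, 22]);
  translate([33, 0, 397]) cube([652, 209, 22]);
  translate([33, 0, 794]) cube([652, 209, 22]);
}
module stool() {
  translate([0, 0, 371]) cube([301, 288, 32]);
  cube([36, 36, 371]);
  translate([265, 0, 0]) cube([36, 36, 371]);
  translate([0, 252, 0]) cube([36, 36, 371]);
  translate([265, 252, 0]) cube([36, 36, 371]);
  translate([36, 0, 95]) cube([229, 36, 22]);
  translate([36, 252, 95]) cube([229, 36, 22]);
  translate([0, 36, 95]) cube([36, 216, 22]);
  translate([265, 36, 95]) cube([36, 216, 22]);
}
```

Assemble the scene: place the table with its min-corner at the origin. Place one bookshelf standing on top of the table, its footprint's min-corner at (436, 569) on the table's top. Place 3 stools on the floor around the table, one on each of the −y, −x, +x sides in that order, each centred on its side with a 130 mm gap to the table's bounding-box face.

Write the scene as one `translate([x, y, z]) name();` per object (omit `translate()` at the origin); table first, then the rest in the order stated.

table();
translate([436, 569, 751]) bookshelf();
translate([742, -418, 0]) stool();
translate([-431, 254, 0]) stool();
translate([1915, 254, 0]) stool();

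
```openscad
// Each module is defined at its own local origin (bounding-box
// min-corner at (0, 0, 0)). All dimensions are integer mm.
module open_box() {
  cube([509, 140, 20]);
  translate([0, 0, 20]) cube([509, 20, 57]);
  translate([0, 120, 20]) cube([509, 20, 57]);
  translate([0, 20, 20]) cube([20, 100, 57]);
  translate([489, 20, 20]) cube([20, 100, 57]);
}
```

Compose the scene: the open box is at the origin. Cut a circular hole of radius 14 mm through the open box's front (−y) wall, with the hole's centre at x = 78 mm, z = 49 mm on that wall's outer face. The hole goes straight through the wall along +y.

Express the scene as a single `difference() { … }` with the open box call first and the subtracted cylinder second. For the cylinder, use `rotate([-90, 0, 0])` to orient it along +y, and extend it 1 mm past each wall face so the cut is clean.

difference() {
  open_box();
  translate([78, -1, 49]) rotate([-90, 0, 0]) cylinder(h = 22, r = 14);
}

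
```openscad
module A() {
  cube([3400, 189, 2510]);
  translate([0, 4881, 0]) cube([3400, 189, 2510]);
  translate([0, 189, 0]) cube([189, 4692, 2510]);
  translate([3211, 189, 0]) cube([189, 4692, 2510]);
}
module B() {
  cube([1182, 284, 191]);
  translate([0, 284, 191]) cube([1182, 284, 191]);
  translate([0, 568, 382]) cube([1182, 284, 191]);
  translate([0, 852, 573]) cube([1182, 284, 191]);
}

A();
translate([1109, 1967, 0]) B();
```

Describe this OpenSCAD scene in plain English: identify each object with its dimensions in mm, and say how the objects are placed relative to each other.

A is the wall frame of a small rectangular building: four walls, each 2510 mm tall and 189 mm thick, enclosing a footprint 3400 mm (x) by 5070 mm (y) outside-to-outside, with no floor or roof. The front and back walls (the −y and +y sides) span the full width; the two side walls fit between them.

B is a run of 4 identical solid stair steps. Each tread is 1182×284 mm and each step block is 191 mm high. Step 1 rests on the floor; step k is offset from step 1 by (k−1)×284 mm in y and (k−1)×191 mm in z.

The staircase sits inside the house frame, centred.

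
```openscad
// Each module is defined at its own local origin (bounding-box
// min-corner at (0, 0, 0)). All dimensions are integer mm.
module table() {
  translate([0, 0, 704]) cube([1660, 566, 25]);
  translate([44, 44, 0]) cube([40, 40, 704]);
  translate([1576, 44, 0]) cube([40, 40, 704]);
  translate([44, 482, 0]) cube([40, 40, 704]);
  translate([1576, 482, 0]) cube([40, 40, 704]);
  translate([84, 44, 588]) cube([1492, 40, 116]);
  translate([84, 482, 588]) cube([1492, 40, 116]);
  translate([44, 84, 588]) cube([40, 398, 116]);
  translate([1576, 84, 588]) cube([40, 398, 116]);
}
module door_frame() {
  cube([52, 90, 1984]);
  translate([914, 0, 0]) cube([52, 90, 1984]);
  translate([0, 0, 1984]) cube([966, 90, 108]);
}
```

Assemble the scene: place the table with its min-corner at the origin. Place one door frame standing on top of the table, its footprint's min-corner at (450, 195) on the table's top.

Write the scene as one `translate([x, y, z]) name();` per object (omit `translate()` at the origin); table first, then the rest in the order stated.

table();
translate([450, 195, 729]) door_frame();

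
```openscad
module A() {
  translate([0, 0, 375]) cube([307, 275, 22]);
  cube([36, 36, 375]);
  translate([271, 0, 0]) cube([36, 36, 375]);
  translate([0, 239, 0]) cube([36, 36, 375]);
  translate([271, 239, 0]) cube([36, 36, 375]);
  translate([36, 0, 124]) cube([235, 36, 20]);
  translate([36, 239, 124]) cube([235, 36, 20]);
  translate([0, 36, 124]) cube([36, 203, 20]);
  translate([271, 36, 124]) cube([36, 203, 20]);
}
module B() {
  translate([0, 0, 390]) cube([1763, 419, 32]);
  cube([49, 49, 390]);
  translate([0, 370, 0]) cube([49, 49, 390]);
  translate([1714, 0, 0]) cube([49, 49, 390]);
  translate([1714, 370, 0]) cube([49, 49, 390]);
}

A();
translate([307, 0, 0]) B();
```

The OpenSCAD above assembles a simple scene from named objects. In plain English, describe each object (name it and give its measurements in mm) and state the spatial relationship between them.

A is a four-legged stool. The seat is a 307×275×22 mm slab whose top surface is at z = 397 mm; four square legs, each 36×36 mm in cross-section, run from the floor (z = 0) to the underside of the seat, each flush with a corner of the seat. Four stretchers, 36 mm wide and 20 mm tall, connect adjacent legs with their undersides at z = 124 mm, each running between the inner faces of the legs it joins and aligned with the legs' outer faces on the other axis.

B is a bench: a 1763×419 mm seat slab, 32 mm thick, top at z = 422 mm, on four 49×49 mm square legs flush with the seat corners and standing on z = 0.

The bench is against the stool's +x side, with their −y faces flush.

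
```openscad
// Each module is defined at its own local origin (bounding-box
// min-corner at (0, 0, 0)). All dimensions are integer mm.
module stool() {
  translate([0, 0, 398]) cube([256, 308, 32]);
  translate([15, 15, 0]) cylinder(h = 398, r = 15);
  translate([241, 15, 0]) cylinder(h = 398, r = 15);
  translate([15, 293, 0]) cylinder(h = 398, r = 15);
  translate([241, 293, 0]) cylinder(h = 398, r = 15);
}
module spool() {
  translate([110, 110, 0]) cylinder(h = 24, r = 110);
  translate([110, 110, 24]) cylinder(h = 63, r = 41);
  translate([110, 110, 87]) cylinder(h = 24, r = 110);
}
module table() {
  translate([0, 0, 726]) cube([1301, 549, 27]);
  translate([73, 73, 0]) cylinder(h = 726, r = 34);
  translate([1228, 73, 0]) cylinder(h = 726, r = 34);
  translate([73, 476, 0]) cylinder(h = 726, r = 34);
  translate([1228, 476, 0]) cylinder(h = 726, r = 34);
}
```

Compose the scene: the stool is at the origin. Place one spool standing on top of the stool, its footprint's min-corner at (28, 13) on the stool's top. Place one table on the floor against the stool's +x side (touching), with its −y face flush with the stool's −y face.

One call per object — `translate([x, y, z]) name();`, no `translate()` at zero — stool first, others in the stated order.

stool();
translate([28, 13, 430]) spool();
translate([256, 0, 0]) table();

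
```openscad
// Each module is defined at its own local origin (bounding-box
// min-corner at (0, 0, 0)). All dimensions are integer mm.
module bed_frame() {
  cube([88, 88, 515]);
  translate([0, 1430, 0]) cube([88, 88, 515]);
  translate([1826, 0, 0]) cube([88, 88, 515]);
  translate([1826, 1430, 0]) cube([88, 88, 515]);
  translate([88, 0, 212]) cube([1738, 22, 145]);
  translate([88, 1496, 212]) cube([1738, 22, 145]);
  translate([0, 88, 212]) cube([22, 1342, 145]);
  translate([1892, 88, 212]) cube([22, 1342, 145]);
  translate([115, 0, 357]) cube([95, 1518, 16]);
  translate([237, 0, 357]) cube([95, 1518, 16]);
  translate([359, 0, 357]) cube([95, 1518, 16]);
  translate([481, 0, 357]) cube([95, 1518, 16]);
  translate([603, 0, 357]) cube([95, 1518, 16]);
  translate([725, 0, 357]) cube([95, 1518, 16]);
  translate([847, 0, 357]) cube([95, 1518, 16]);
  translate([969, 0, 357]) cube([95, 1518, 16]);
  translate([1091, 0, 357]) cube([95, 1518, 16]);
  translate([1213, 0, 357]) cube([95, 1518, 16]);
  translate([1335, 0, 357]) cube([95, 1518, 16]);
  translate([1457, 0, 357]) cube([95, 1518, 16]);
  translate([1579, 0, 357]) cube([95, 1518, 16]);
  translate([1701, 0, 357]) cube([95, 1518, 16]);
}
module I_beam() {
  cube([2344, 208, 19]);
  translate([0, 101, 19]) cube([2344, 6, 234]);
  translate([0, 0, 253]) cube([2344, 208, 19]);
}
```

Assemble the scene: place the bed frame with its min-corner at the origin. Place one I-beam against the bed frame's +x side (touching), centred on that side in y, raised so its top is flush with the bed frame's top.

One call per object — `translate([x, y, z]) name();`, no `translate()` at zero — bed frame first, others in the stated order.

bed_frame();
translate([1914, 655, 243]) I_beam();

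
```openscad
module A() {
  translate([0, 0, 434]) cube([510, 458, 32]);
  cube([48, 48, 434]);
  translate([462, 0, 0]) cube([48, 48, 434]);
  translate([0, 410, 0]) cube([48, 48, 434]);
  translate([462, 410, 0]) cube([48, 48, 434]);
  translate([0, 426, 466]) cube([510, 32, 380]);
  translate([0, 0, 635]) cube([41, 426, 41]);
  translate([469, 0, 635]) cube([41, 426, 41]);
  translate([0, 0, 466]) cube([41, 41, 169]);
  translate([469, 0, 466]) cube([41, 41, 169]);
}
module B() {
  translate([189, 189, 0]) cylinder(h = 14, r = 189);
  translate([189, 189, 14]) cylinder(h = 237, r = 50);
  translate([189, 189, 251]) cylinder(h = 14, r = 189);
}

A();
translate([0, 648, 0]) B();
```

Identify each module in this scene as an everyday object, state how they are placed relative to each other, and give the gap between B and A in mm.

The spool's nearest face is 190 mm from the chair's +y face.

A is a chair. B is a spool. The spool is on the floor beside the chair on its +y side. The gap between the spool and the chair is 190 mm.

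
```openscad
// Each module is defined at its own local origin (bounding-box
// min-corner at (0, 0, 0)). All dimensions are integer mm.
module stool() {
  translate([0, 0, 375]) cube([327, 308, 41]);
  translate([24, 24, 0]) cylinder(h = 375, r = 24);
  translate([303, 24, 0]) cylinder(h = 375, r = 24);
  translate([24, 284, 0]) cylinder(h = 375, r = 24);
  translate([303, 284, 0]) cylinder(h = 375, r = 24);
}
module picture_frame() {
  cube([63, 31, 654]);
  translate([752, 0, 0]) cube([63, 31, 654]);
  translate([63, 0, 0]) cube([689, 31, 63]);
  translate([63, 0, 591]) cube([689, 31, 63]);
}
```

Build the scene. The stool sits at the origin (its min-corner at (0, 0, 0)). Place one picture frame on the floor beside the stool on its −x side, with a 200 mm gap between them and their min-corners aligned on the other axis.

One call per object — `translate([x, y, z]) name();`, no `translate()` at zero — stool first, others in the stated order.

stool();
translate([-1015, 0, 0]) picture_frame();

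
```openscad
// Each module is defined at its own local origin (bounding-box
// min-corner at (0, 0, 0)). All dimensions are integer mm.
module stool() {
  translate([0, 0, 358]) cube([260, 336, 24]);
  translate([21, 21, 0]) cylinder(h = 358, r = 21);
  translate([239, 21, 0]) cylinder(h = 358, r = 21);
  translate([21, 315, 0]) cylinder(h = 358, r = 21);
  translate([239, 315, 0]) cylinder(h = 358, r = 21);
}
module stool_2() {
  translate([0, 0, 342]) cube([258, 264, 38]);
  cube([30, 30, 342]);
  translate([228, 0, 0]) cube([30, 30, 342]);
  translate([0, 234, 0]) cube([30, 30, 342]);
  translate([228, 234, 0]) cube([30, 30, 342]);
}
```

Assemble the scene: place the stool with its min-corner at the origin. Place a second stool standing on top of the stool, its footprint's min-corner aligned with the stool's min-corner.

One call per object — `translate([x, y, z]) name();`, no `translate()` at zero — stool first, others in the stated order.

stool();
translate([0, 0, 382]) stool_2();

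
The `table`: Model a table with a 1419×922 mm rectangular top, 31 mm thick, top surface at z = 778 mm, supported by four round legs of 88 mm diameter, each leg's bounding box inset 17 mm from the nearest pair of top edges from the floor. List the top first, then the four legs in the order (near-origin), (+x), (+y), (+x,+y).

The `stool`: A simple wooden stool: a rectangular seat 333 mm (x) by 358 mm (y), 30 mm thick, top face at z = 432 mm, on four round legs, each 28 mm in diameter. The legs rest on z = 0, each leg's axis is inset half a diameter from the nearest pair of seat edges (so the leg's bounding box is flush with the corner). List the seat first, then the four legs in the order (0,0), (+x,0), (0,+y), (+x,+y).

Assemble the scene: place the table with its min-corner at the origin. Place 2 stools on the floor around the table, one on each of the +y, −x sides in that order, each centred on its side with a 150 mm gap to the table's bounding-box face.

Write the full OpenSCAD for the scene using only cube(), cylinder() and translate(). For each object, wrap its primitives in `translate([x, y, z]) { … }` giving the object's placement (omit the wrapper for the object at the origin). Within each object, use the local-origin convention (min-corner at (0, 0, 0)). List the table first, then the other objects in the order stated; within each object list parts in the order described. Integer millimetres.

translate([0, 0, 747]) cube([1419, 922, 31]);
translate([61, 61, 0]) cylinder(h = 747, r = 44);
translate([1358, 61, 0]) cylinder(h = 747, r = 44);
translate([61, 861, 0]) cylinder(h = 747, r = 44);
translate([1358, 861, 0]) cylinder(h = 747, r = 44);
translate([543, 1072, 0]) {
  translate([0, 0, 402]) cube([333, 358, 30]);
  translate([14, 14, 0]) cylinder(h = 402, r = 14);
  translate([319, 14, 0]) cylinder(h = 402, r = 14);
  translate([14, 344, 0]) cylinder(h = 402, r = 14);
  translate([319, 344, 0]) cylinder(h = 402, r = 14);
}
translate([-483, 282, 0]) {
  translate([0, 0, 402]) cube([333, 358, 30]);
  translate([14, 14, 0]) cylinder(h = 402, r = 14);
  translate([319, 14, 0]) cylinder(h = 402, r = 14);
  translate([14, 344, 0]) cylinder(h = 402, r = 14);
  translate([319, 344, 0]) cylinder(h = 402, r = 14);
}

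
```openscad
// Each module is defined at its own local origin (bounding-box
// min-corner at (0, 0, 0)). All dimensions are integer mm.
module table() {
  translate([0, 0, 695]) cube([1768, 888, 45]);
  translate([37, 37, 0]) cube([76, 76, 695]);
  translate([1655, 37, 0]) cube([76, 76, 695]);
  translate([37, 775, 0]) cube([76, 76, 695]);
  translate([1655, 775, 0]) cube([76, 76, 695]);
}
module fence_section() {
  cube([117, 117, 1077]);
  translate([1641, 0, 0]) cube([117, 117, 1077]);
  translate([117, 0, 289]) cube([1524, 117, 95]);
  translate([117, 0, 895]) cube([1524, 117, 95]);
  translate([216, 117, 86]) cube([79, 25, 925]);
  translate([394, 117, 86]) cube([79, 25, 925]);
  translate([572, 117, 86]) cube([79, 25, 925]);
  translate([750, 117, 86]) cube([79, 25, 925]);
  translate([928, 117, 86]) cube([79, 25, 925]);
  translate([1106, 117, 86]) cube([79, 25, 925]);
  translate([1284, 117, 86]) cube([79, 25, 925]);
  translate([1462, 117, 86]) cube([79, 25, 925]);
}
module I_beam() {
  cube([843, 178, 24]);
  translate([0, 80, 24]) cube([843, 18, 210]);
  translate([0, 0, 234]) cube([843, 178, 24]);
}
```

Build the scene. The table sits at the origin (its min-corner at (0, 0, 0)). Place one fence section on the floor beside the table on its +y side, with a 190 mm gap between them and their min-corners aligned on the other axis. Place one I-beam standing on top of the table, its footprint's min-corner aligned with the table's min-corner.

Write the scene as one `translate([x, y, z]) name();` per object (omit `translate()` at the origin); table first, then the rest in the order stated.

table();
translate([0, 1078, 0]) fence_section();
translate([0, 0, 740]) I_beam();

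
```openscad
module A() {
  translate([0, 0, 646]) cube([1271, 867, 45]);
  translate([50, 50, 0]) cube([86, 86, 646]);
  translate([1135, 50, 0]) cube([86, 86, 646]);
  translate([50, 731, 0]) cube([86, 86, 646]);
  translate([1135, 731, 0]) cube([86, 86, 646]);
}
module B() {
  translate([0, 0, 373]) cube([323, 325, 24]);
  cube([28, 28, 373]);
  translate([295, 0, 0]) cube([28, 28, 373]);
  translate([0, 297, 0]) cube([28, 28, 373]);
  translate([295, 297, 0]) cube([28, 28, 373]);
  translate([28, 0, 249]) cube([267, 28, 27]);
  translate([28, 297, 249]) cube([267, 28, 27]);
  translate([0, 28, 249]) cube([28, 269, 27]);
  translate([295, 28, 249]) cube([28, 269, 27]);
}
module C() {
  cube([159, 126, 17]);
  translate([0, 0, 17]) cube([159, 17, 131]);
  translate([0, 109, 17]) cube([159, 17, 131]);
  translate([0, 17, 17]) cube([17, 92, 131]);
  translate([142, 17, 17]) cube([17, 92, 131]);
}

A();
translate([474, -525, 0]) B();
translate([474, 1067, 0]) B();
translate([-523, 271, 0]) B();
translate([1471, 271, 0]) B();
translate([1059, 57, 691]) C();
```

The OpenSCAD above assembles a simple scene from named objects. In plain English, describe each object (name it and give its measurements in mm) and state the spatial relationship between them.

A is a table with a 1271×867 mm rectangular top, 45 mm thick, top surface at z = 691 mm, supported by four 86×86 mm square legs, each inset 50 mm from the nearest pair of top edges, running from the floor.

B is a four-legged stool. The seat is 323×325 mm, 24 mm thick, top at z = 397 mm. It stands on four square legs, each 28×28 mm in cross-section, from z = 0 to the seat underside, each flush with a corner of the seat. Four stretchers, 28 mm wide and 27 mm tall, connect adjacent legs with their undersides at z = 249 mm, each running between the inner faces of the legs it joins and aligned with the legs' outer faces on the other axis.

C is an open storage box with external size 159×126×148 mm and wall thickness 17 mm (the base is also 17 mm thick). The base covers the whole footprint; the four walls stand on the base, with the y-facing walls full-width and the x-facing walls fitting between their inner faces.

Four stools sit around the table at the −y, +y, −x, +x sides. The open box is on top of the table.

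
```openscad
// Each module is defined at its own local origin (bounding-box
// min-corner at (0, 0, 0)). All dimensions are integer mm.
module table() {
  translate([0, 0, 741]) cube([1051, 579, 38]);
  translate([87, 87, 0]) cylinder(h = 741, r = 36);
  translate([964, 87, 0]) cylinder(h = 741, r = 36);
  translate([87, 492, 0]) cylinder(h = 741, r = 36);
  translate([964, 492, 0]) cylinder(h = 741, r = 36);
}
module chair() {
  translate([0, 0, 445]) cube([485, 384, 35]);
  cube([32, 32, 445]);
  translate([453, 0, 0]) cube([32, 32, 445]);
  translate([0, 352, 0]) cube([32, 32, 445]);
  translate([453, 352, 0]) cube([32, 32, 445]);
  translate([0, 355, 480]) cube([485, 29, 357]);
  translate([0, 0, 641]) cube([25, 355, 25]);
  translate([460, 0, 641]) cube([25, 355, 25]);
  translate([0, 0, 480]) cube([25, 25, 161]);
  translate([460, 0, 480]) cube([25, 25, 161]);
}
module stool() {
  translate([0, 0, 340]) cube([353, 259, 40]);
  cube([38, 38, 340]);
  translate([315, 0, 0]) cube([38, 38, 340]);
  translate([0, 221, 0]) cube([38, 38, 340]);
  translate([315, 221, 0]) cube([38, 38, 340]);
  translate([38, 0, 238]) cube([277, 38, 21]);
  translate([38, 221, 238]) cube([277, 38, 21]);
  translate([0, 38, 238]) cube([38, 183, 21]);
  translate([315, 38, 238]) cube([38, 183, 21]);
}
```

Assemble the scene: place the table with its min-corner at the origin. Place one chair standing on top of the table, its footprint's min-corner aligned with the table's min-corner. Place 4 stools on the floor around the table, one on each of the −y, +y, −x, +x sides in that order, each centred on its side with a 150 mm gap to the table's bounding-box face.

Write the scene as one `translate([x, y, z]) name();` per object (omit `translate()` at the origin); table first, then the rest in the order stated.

table();
translate([0, 0, 779]) chair();
translate([349, -409, 0]) stool();
translate([349, 729, 0]) stool();
translate([-503, 160, 0]) stool();
translate([1201, 160, 0]) stool();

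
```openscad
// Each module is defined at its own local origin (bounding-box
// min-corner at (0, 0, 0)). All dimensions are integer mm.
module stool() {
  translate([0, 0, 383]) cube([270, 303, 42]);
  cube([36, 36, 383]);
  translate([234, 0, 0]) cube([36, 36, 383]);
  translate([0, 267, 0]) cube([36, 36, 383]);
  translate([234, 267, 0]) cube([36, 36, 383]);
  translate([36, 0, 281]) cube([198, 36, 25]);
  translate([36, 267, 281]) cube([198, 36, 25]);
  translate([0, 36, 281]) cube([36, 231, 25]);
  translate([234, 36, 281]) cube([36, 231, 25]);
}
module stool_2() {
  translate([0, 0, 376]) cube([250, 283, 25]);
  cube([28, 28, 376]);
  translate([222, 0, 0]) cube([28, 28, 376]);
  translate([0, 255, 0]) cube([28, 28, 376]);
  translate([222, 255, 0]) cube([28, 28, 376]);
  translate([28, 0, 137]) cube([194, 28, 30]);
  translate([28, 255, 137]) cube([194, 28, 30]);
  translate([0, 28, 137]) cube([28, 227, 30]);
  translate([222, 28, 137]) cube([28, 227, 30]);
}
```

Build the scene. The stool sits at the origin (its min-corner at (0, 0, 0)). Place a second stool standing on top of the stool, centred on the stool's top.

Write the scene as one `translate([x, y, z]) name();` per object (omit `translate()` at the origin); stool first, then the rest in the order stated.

stool();
translate([10, 10, 425]) stool_2();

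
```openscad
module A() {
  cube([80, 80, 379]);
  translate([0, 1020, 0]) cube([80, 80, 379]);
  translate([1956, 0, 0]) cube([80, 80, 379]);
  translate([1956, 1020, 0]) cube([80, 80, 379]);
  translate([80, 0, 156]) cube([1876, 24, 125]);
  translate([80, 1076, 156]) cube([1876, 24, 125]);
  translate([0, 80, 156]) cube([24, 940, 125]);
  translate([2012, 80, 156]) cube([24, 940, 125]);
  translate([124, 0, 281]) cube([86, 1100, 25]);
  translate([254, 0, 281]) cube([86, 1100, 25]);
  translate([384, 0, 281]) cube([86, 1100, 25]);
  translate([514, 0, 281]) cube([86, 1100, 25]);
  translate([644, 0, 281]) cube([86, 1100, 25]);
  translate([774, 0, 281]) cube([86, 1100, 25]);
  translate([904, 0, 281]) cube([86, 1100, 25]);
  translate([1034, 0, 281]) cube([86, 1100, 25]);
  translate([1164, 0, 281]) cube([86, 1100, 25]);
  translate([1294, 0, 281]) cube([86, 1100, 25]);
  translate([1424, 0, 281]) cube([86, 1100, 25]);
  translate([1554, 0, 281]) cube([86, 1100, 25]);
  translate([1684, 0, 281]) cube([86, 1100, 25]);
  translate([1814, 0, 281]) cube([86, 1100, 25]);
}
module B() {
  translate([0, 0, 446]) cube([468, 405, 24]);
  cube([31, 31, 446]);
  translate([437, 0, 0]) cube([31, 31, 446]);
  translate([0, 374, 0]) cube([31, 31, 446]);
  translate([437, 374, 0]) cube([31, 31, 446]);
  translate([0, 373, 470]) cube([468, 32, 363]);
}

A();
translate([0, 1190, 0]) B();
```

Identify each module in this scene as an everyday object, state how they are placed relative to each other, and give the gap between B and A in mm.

A is a bed frame. B is a chair. The chair is on the floor beside the bed frame on its +y side. The gap between the chair and the bed frame is 90 mm.

The chair's nearest face is 90 mm from the bed frame's +y face.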